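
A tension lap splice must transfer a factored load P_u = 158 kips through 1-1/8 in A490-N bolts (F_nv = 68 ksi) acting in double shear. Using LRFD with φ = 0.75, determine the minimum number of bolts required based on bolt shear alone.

A_b = π·1.125²/4 = 0.994 in².
Per-bolt design strength φR_n = 0.75 × 68 × 0.994 × 2 = 101.4 kips.
n ≥ 158 / 101.4 = 1.558 → use 2 bolts.

2 bolts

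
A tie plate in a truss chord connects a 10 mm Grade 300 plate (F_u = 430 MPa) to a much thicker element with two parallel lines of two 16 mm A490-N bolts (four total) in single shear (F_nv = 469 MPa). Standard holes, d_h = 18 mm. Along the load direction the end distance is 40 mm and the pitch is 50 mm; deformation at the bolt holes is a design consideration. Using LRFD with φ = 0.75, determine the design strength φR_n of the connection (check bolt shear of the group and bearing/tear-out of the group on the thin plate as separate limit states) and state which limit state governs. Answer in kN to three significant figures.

Bolt shear: A_b = π·16²/4 = 201.1 mm²; R_n = 469 × 201.1 × 4 × 1 / 1000 = 377.2 kN → 0.75 × 377.2 = 283 kN.
Bearing (1.2 l_c t F_u ≤ 2.4 d t F_u): upper limit = 2.4·16·10·430 / 1000 = 165.1 kN.
  Edge l_c = 40 − 18/2 = 31 → r_n = 160 kN; interior l_c = 50 − 18 = 32 → r_n = 165.1 kN.
  R_n,bearing = 2·160 + 2·165.1 = 650.2 kN → 0.75 × 650.2 = 488 kN.
Bolt shear governs: 283 kN.

283 kN (bolt shear governs)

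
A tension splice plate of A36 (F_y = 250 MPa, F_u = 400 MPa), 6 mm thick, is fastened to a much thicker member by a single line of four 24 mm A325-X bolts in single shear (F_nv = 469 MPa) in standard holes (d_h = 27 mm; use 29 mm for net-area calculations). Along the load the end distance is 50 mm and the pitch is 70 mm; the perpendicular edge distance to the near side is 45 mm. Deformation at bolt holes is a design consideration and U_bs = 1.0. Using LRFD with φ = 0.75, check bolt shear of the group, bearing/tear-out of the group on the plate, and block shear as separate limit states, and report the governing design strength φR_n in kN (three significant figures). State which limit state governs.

226 kN (block shear governs)

Bolt shear: A_b = π·24²/4 = 452.4 mm²; R_n = 469 × 452.4 × 4 × 1 / 1000 = 848.7 kN → 0.75 × 848.7 = 637 kN.
Bearing: edge l_c = 36.5, r_n = 105.1 kN; interior l_c = 43, r_n = 123.8 kN; R_n = 105.1 + 3·123.8 = 476.6 kN → 357 kN.
Block shear: A_gv = 1560, A_nv = 951, A_nt = 183 mm²; R_n = min(0.6F_uA_nv, 0.6F_yA_gv) + U_bs·F_u·A_nt = 301.4 kN → 226 kN.
Block shear governs: 226 kN.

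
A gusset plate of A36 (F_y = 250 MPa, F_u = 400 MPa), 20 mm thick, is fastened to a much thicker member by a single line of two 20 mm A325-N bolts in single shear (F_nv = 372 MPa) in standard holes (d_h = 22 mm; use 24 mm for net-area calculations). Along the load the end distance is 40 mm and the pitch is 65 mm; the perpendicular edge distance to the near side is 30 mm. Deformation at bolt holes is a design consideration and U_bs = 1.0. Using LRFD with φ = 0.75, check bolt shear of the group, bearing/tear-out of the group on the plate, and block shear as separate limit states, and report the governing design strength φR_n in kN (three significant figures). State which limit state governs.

175 kN (bolt shear governs)

Bolt shear: A_b = π·20²/4 = 314.2 mm²; R_n = 372 × 314.2 × 2 × 1 / 1000 = 233.7 kN → 0.75 × 233.7 = 175 kN.
Bearing: edge l_c = 29, r_n = 278.4 kN; interior l_c = 43, r_n = 384 kN; R_n = 278.4 + 1·384 = 662.4 kN → 497 kN.
Block shear: A_gv = 2100, A_nv = 1380, A_nt = 360 mm²; R_n = min(0.6F_uA_nv, 0.6F_yA_gv) + U_bs·F_u·A_nt = 459 kN → 344 kN.
Bolt shear governs: 175 kN.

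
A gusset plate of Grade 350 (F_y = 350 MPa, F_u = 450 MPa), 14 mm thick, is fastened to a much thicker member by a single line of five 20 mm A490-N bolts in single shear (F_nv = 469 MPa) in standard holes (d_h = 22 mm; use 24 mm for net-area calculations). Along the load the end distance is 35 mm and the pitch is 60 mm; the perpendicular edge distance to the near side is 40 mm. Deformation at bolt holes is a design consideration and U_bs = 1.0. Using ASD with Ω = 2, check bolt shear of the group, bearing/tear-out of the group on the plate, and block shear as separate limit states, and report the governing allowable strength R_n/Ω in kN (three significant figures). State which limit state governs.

368 kN (bolt shear governs)

Bolt shear: A_b = π·20²/4 = 314.2 mm²; R_n = 469 × 314.2 × 5 × 1 / 1000 = 736.7 kN → 736.7 / 2 = 368 kN.
Bearing: edge l_c = 24, r_n = 181.4 kN; interior l_c = 38, r_n = 287.3 kN; R_n = 181.4 + 4·287.3 = 1331 kN → 665 kN.
Block shear: A_gv = 3850, A_nv = 2338, A_nt = 392 mm²; R_n = min(0.6F_uA_nv, 0.6F_yA_gv) + U_bs·F_u·A_nt = 807.7 kN → 404 kN.
Bolt shear governs: 368 kN.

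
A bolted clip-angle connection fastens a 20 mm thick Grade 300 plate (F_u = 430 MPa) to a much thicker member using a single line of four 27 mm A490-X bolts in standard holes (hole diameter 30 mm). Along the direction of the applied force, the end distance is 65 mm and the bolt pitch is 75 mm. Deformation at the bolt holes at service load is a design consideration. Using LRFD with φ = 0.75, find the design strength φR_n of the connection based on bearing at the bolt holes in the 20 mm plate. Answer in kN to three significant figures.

Per bolt r_n = 1.2 l_c t F_u ≤ 2.4 d t F_u; upper limit = 2.4 × 27 × 20 × 430 / 1000 = 557.3 kN.
Edge bolt: l_c = 65 − 30/2 = 50 mm → 1.2 × 50 × 20 × 430 / 1000 = 516 → r_n = 516 kN.
Interior bolts: l_c = 75 − 30 = 45 mm → 1.2 × 45 × 20 × 430 / 1000 = 464.4 → r_n = 464.4 kN.
R_n = 1 × 516 + 3 × 464.4 = 1909 kN.
Design strength φR_n = 0.75 × 1909 = 1430 kN.

1430 kN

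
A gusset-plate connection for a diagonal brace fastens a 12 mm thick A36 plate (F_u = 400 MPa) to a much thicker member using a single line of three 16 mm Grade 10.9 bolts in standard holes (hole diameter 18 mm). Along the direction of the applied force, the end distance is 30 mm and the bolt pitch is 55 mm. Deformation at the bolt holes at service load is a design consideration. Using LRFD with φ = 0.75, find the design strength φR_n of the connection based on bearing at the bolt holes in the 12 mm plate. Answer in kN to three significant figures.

367 kN

Per bolt r_n = 1.2 l_c t F_u ≤ 2.4 d t F_u; upper limit = 2.4 × 16 × 12 × 400 / 1000 = 184.3 kN.
Edge bolt: l_c = 30 − 18/2 = 21 mm → 1.2 × 21 × 12 × 400 / 1000 = 121 → r_n = 121 kN.
Interior bolts: l_c = 55 − 18 = 37 mm → 1.2 × 37 × 12 × 400 / 1000 = 213.1 → r_n = 184.3 kN.
R_n = 1 × 121 + 2 × 184.3 = 489.6 kN.
Design strength φR_n = 0.75 × 489.6 = 367 kN.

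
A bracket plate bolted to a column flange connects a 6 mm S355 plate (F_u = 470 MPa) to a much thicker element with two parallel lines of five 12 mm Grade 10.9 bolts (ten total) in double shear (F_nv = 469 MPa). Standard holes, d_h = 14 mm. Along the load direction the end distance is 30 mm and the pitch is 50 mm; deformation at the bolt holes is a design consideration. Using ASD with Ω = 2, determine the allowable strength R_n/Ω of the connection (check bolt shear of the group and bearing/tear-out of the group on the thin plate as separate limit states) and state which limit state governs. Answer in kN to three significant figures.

403 kN (bearing governs)

Bolt shear: A_b = π·12²/4 = 113.1 mm²; R_n = 469 × 113.1 × 10 × 2 / 1000 = 1061 kN → 1061 / 2 = 530 kN.
Bearing (1.2 l_c t F_u ≤ 2.4 d t F_u): upper limit = 2.4·12·6·470 / 1000 = 81.22 kN.
  Edge l_c = 30 − 14/2 = 23 → r_n = 77.83 kN; interior l_c = 50 − 14 = 36 → r_n = 81.22 kN.
  R_n,bearing = 2·77.83 + 8·81.22 = 805.4 kN → 805.4 / 2 = 403 kN.
Bearing governs: 403 kN.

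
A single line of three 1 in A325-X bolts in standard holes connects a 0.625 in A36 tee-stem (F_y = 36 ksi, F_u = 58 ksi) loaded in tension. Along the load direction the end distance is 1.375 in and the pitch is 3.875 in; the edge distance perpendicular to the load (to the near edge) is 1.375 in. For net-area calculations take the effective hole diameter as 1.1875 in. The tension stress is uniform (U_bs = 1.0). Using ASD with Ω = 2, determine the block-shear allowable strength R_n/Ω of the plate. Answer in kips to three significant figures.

Shear plane L_v = 1.375 + 2·3.875 = 9.125 in; A_gv = 9.125 × 0.625 = 5.703 in².
A_nv = (9.125 − 2.5·1.1875) × 0.625 = 3.848 in².
A_nt = (1.375 − 0.5·1.1875) × 0.625 = 0.4883 in².
0.6 F_u A_nv = 133.9 kips; 0.6 F_y A_gv = 123.2 kips → shear yielding governs the shear term.
R_n = 123.2 + 1.0 × 58 × 0.4883 = 151.5 kips.
Allowable strength R_n/Ω = 151.5 / 2 = 75.8 kips.

75.8 kips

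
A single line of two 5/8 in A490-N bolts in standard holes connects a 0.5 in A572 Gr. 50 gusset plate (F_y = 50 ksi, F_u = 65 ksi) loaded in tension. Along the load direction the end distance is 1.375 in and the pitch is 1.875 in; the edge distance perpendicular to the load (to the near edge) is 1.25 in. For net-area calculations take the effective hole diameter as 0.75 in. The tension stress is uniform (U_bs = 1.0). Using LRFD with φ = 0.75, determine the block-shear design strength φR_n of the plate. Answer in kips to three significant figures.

Shear plane L_v = 1.375 + 1·1.875 = 3.25 in; A_gv = 3.25 × 0.5 = 1.625 in².
A_nv = (3.25 − 1.5·0.75) × 0.5 = 1.062 in².
A_nt = (1.25 − 0.5·0.75) × 0.5 = 0.4375 in².
0.6 F_u A_nv = 41.44 kips; 0.6 F_y A_gv = 48.75 kips → shear rupture governs the shear term.
R_n = 41.44 + 1.0 × 65 × 0.4375 = 69.88 kips.
Design strength φR_n = 0.75 × 69.88 = 52.4 kips.

52.4 kips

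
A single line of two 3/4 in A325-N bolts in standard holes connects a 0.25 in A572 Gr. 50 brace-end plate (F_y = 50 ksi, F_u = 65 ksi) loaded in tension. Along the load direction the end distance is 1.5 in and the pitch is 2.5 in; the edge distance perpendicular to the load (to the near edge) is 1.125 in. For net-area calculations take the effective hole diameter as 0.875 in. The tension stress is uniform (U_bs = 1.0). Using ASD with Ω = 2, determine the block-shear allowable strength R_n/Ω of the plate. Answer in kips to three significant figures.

Shear plane L_v = 1.5 + 1·2.5 = 4 in; A_gv = 4 × 0.25 = 1 in².
A_nv = (4 − 1.5·0.875) × 0.25 = 0.6719 in².
A_nt = (1.125 − 0.5·0.875) × 0.25 = 0.1719 in².
0.6 F_u A_nv = 26.2 kips; 0.6 F_y A_gv = 30 kips → shear rupture governs the shear term.
R_n = 26.2 + 1.0 × 65 × 0.1719 = 37.38 kips.
Allowable strength R_n/Ω = 37.38 / 2 = 18.7 kips.

18.7 kips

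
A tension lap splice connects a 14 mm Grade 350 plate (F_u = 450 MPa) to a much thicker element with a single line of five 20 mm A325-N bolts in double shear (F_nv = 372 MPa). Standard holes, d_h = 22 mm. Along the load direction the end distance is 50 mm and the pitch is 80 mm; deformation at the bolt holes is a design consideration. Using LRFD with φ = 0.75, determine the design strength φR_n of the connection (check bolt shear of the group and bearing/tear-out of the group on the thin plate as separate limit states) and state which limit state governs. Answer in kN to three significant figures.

877 kN (bolt shear governs)

Bolt shear: A_b = π·20²/4 = 314.2 mm²; R_n = 372 × 314.2 × 5 × 2 / 1000 = 1169 kN → 0.75 × 1169 = 877 kN.
Bearing (1.2 l_c t F_u ≤ 2.4 d t F_u): upper limit = 2.4·20·14·450 / 1000 = 302.4 kN.
  Edge l_c = 50 − 22/2 = 39 → r_n = 294.8 kN; interior l_c = 80 − 22 = 58 → r_n = 302.4 kN.
  R_n,bearing = 1·294.8 + 4·302.4 = 1504 kN → 0.75 × 1504 = 1130 kN.
Bolt shear governs: 877 kN.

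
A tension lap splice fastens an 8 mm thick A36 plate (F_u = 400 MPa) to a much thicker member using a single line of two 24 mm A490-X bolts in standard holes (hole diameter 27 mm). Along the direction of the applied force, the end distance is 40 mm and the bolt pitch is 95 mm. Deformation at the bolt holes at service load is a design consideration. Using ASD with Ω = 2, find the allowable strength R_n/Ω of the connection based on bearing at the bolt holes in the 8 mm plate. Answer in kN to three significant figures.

Per bolt r_n = 1.2 l_c t F_u ≤ 2.4 d t F_u; upper limit = 2.4 × 24 × 8 × 400 / 1000 = 184.3 kN.
Edge bolt: l_c = 40 − 27/2 = 26.5 mm → 1.2 × 26.5 × 8 × 400 / 1000 = 101.8 → r_n = 101.8 kN.
Interior bolts: l_c = 95 − 27 = 68 mm → 1.2 × 68 × 8 × 400 / 1000 = 261.1 → r_n = 184.3 kN.
R_n = 1 × 101.8 + 1 × 184.3 = 286.1 kN.
Allowable strength R_n/Ω = 286.1 / 2 = 143 kN.

143 kN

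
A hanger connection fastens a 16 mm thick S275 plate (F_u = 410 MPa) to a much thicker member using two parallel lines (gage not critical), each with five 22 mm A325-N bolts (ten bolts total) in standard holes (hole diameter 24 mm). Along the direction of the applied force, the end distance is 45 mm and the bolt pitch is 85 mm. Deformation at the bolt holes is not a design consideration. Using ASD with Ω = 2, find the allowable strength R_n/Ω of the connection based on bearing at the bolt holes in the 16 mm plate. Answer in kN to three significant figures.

2060 kN

Per bolt r_n = 1.5 l_c t F_u ≤ 3.0 d t F_u; upper limit = 3.0 × 22 × 16 × 410 / 1000 = 433 kN.
Edge bolt: l_c = 45 − 24/2 = 33 mm → 1.5 × 33 × 16 × 410 / 1000 = 324.7 → r_n = 324.7 kN.
Interior bolts: l_c = 85 − 24 = 61 mm → 1.5 × 61 × 16 × 410 / 1000 = 600.2 → r_n = 433 kN.
R_n = 2 × 324.7 + 8 × 433 = 4113 kN.
Allowable strength R_n/Ω = 4113 / 2 = 2060 kN.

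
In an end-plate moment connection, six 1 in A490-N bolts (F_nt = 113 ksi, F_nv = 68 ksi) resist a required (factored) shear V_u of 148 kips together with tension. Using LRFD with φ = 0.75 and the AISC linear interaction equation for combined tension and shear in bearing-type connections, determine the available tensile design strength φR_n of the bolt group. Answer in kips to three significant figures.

273 kips

A_b = π·1²/4 = 0.7854 in²; f_rv = 148 / (6 × 0.7854) = 31.41 ksi.
F'_nt = 1.3 F_nt − (F_nt / φF_nv) f_rv = 1.3·113 − (113/(0.75·68))·31.41 = 77.31 ksi, capped at F_nt → F'_nt = 77.31 ksi.
R_n = F'_nt · A_b · n = 77.31 × 0.7854 × 6 = 364.3 kips.
Design strength φR_n = 0.75 × 364.3 = 273 kips.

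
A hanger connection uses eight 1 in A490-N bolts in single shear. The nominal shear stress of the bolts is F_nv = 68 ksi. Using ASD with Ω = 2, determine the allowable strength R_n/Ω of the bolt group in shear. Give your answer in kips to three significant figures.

A_b = π × 1² / 4 = 0.7854 in².
R_n = F_nv · A_b · n · n_s = 68 × 0.7854 × 8 × 1 = 427.3 kips.
Allowable strength R_n/Ω = 427.3 / 2 = 214 kips.

214 kips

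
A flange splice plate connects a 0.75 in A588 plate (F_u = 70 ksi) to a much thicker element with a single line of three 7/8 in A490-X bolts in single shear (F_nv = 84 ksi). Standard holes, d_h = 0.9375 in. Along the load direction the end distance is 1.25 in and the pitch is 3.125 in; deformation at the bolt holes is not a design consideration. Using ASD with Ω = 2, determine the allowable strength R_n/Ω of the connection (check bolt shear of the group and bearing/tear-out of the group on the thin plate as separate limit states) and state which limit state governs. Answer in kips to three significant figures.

75.8 kips (bolt shear governs)

Bolt shear: A_b = π·0.875²/4 = 0.6013 in²; R_n = 84 × 0.6013 × 3 × 1 = 151.5 kips → 151.5 / 2 = 75.8 kips.
Bearing (1.5 l_c t F_u ≤ 3.0 d t F_u): upper limit = 3.0·0.875·0.75·70 = 137.8 kips.
  Edge l_c = 1.25 − 0.9375/2 = 0.7812 → r_n = 61.52 kips; interior l_c = 3.125 − 0.9375 = 2.188 → r_n = 137.8 kips.
  R_n,bearing = 1·61.52 + 2·137.8 = 337.1 kips → 337.1 / 2 = 169 kips.
Bolt shear governs: 75.8 kips.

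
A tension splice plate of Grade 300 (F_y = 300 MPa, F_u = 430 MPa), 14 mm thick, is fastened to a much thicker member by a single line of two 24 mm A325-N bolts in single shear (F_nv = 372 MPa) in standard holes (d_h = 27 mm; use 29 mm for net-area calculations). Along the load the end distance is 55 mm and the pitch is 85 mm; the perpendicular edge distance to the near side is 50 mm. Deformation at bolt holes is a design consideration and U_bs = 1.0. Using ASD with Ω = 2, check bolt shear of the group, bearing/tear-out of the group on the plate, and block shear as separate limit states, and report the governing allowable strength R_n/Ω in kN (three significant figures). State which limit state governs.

Bolt shear: A_b = π·24²/4 = 452.4 mm²; R_n = 372 × 452.4 × 2 × 1 / 1000 = 336.6 kN → 336.6 / 2 = 168 kN.
Bearing: edge l_c = 41.5, r_n = 299.8 kN; interior l_c = 58, r_n = 346.8 kN; R_n = 299.8 + 1·346.8 = 646.5 kN → 323 kN.
Block shear: A_gv = 1960, A_nv = 1351, A_nt = 497 mm²; R_n = min(0.6F_uA_nv, 0.6F_yA_gv) + U_bs·F_u·A_nt = 562.3 kN → 281 kN.
Bolt shear governs: 168 kN.

168 kN (bolt shear governs)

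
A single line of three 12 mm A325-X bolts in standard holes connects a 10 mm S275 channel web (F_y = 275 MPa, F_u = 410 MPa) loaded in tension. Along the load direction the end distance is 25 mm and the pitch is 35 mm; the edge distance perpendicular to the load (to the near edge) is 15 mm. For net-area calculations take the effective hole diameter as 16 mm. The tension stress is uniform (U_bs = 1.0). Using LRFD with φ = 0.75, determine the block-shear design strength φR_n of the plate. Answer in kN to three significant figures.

123 kN

Shear plane L_v = 25 + 2·35 = 95 mm; A_gv = 95 × 10 = 950 mm².
A_nv = (95 − 2.5·16) × 10 = 550 mm².
A_nt = (15 − 0.5·16) × 10 = 70 mm².
0.6 F_u A_nv = 135.3 kN; 0.6 F_y A_gv = 156.8 kN → shear rupture governs the shear term.
R_n = 135.3 + 1.0 × 410 × 70 / 1000 = 164 kN.
Design strength φR_n = 0.75 × 164 = 123 kN.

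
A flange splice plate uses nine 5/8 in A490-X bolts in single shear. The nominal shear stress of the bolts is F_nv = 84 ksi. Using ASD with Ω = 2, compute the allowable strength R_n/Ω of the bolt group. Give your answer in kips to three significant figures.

A_b = π × 0.625² / 4 = 0.3068 in².
R_n = F_nv · A_b · n · n_s = 84 × 0.3068 × 9 × 1 = 231.9 kips.
Allowable strength R_n/Ω = 231.9 / 2 = 116 kips.

116 kips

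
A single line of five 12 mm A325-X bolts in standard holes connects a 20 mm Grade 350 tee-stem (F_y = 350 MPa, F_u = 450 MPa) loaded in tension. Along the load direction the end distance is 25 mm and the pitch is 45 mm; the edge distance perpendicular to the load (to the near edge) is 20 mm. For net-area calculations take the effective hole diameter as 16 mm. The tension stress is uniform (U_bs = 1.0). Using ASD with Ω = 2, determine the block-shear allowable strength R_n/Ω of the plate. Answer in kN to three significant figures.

413 kN

Shear plane L_v = 25 + 4·45 = 205 mm; A_gv = 205 × 20 = 4100 mm².
A_nv = (205 − 4.5·16) × 20 = 2660 mm².
A_nt = (20 − 0.5·16) × 20 = 240 mm².
0.6 F_u A_nv = 718.2 kN; 0.6 F_y A_gv = 861 kN → shear rupture governs the shear term.
R_n = 718.2 + 1.0 × 450 × 240 / 1000 = 826.2 kN.
Allowable strength R_n/Ω = 826.2 / 2 = 413 kN.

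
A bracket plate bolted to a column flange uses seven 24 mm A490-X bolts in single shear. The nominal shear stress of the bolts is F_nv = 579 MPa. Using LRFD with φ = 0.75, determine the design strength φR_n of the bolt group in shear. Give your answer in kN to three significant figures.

A_b = π × 24² / 4 = 452.4 mm².
R_n = F_nv · A_b · n · n_s = 579 × 452.4 × 7 × 1 / 1000 = 1834 kN.
Design strength φR_n = 0.75 × 1834 = 1380 kN.

1380 kN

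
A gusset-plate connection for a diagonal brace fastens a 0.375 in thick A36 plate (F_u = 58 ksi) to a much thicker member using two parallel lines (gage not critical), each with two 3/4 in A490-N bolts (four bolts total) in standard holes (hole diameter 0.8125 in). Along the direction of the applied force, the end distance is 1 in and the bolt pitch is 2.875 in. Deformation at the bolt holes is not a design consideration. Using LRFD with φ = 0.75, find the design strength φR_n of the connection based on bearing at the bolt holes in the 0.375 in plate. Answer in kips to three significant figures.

102 kips

Per bolt r_n = 1.5 l_c t F_u ≤ 3.0 d t F_u; upper limit = 3.0 × 0.75 × 0.375 × 58 = 48.94 kips.
Edge bolt: l_c = 1 − 0.8125/2 = 0.5938 in → 1.5 × 0.5938 × 0.375 × 58 = 19.37 → r_n = 19.37 kips.
Interior bolts: l_c = 2.875 − 0.8125 = 2.062 in → 1.5 × 2.062 × 0.375 × 58 = 67.29 → r_n = 48.94 kips.
R_n = 2 × 19.37 + 2 × 48.94 = 136.6 kips.
Design strength φR_n = 0.75 × 136.6 = 102 kips.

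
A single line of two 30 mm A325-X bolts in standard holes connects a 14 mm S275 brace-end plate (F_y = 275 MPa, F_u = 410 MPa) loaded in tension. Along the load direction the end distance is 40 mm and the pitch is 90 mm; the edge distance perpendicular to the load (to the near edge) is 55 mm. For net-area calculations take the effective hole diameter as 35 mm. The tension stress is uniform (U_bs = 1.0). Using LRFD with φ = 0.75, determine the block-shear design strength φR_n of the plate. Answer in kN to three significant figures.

Shear plane L_v = 40 + 1·90 = 130 mm; A_gv = 130 × 14 = 1820 mm².
A_nv = (130 − 1.5·35) × 14 = 1085 mm².
A_nt = (55 − 0.5·35) × 14 = 525 mm².
0.6 F_u A_nv = 266.9 kN; 0.6 F_y A_gv = 300.3 kN → shear rupture governs the shear term.
R_n = 266.9 + 1.0 × 410 × 525 / 1000 = 482.2 kN.
Design strength φR_n = 0.75 × 482.2 = 362 kN.

362 kN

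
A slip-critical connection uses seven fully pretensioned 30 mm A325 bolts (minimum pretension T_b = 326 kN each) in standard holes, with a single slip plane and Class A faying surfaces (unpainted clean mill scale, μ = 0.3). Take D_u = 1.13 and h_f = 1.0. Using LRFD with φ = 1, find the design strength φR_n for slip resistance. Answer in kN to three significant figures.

774 kN

R_n = μ · D_u · h_f · T_b · n_s · n_b = 0.3 × 1.13 × 1.0 × 326 × 1 × 7 = 773.6 kN.
Design strength φR_n = 1 × 773.6 = 774 kN.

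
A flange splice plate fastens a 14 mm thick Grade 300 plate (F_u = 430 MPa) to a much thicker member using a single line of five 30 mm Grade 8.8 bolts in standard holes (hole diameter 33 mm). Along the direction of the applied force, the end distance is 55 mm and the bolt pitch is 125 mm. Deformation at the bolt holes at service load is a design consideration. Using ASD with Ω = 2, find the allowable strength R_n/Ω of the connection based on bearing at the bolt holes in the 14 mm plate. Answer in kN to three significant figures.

Per bolt r_n = 1.2 l_c t F_u ≤ 2.4 d t F_u; upper limit = 2.4 × 30 × 14 × 430 / 1000 = 433.4 kN.
Edge bolt: l_c = 55 − 33/2 = 38.5 mm → 1.2 × 38.5 × 14 × 430 / 1000 = 278.1 → r_n = 278.1 kN.
Interior bolts: l_c = 125 − 33 = 92 mm → 1.2 × 92 × 14 × 430 / 1000 = 664.6 → r_n = 433.4 kN.
R_n = 1 × 278.1 + 4 × 433.4 = 2012 kN.
Allowable strength R_n/Ω = 2012 / 2 = 1010 kN.

1010 kN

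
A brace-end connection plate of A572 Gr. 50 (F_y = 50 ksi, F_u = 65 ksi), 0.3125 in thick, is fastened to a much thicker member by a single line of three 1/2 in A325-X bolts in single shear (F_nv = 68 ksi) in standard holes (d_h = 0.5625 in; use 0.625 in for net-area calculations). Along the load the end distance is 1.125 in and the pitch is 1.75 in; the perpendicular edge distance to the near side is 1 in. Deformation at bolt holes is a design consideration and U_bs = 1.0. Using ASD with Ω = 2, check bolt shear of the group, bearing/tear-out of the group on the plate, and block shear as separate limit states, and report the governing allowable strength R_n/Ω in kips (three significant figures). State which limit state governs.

Bolt shear: A_b = π·0.5²/4 = 0.1963 in²; R_n = 68 × 0.1963 × 3 × 1 = 40.06 kips → 40.06 / 2 = 20 kips.
Bearing: edge l_c = 0.8438, r_n = 20.57 kips; interior l_c = 1.188, r_n = 24.38 kips; R_n = 20.57 + 2·24.38 = 69.32 kips → 34.7 kips.
Block shear: A_gv = 1.445, A_nv = 0.957, A_nt = 0.2148 in²; R_n = min(0.6F_uA_nv, 0.6F_yA_gv) + U_bs·F_u·A_nt = 51.29 kips → 25.6 kips.
Bolt shear governs: 20 kips.

20 kips (bolt shear governs)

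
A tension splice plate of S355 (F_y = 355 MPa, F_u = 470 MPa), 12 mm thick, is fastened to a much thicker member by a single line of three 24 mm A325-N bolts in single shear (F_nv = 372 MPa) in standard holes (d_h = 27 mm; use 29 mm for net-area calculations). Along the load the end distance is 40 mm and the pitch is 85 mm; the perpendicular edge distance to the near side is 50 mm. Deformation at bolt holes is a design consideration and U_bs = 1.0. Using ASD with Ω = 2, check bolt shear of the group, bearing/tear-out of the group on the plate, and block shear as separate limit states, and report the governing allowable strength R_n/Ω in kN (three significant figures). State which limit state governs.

Bolt shear: A_b = π·24²/4 = 452.4 mm²; R_n = 372 × 452.4 × 3 × 1 / 1000 = 504.9 kN → 504.9 / 2 = 252 kN.
Bearing: edge l_c = 26.5, r_n = 179.4 kN; interior l_c = 58, r_n = 324.9 kN; R_n = 179.4 + 2·324.9 = 829.1 kN → 415 kN.
Block shear: A_gv = 2520, A_nv = 1650, A_nt = 426 mm²; R_n = min(0.6F_uA_nv, 0.6F_yA_gv) + U_bs·F_u·A_nt = 665.5 kN → 333 kN.
Bolt shear governs: 252 kN.

252 kN (bolt shear governs)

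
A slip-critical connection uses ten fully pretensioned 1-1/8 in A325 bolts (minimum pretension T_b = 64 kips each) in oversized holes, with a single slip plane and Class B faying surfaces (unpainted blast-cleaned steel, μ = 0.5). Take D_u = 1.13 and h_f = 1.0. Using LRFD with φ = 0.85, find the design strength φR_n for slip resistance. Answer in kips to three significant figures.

R_n = μ · D_u · h_f · T_b · n_s · n_b = 0.5 × 1.13 × 1.0 × 64 × 1 × 10 = 361.6 kips.
Design strength φR_n = 0.85 × 361.6 = 307 kips.

307 kips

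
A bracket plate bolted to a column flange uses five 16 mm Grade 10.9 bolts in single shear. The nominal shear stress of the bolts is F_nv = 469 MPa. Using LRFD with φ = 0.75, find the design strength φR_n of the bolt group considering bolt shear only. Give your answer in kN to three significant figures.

354 kN

A_b = π × 16² / 4 = 201.1 mm².
R_n = F_nv · A_b · n · n_s = 469 × 201.1 × 5 × 1 / 1000 = 471.5 kN.
Design strength φR_n = 0.75 × 471.5 = 354 kN.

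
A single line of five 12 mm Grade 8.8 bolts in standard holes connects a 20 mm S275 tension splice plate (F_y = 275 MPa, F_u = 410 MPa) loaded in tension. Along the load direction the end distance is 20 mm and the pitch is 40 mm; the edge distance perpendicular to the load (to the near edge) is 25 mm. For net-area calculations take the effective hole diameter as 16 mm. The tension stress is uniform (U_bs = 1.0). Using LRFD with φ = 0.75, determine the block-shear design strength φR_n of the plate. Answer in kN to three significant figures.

Shear plane L_v = 20 + 4·40 = 180 mm; A_gv = 180 × 20 = 3600 mm².
A_nv = (180 − 4.5·16) × 20 = 2160 mm².
A_nt = (25 − 0.5·16) × 20 = 340 mm².
0.6 F_u A_nv = 531.4 kN; 0.6 F_y A_gv = 594 kN → shear rupture governs the shear term.
R_n = 531.4 + 1.0 × 410 × 340 / 1000 = 670.8 kN.
Design strength φR_n = 0.75 × 670.8 = 503 kN.

503 kN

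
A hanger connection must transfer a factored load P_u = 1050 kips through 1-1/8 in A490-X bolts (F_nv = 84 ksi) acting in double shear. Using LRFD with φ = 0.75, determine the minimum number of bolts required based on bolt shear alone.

9 bolts

A_b = π·1.125²/4 = 0.994 in².
Per-bolt design strength φR_n = 0.75 × 84 × 0.994 × 2 = 125.2 kips.
n ≥ 1050 / 125.2 = 8.383 → use 9 bolts.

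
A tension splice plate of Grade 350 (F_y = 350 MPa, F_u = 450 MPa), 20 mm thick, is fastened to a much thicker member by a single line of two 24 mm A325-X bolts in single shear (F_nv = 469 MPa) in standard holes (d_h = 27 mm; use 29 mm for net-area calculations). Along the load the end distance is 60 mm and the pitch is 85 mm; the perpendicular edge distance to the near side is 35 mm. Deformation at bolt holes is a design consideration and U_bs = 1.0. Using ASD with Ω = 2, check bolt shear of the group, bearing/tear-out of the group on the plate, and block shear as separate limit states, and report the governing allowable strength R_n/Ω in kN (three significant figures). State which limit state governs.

212 kN (bolt shear governs)

Bolt shear: A_b = π·24²/4 = 452.4 mm²; R_n = 469 × 452.4 × 2 × 1 / 1000 = 424.3 kN → 424.3 / 2 = 212 kN.
Bearing: edge l_c = 46.5, r_n = 502.2 kN; interior l_c = 58, r_n = 518.4 kN; R_n = 502.2 + 1·518.4 = 1021 kN → 510 kN.
Block shear: A_gv = 2900, A_nv = 2030, A_nt = 410 mm²; R_n = min(0.6F_uA_nv, 0.6F_yA_gv) + U_bs·F_u·A_nt = 732.6 kN → 366 kN.
Bolt shear governs: 212 kN.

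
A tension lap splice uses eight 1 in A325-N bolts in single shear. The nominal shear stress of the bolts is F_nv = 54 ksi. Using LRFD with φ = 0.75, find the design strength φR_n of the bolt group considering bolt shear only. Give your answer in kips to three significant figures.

A_b = π × 1² / 4 = 0.7854 in².
R_n = F_nv · A_b · n · n_s = 54 × 0.7854 × 8 × 1 = 339.3 kips.
Design strength φR_n = 0.75 × 339.3 = 254 kips.

254 kips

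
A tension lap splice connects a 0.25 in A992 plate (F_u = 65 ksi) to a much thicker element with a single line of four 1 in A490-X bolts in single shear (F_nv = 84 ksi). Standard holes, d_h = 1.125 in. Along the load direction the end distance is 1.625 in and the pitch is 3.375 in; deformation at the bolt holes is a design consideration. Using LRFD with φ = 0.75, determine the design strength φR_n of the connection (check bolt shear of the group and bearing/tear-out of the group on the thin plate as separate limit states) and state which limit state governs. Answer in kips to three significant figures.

Bolt shear: A_b = π·1²/4 = 0.7854 in²; R_n = 84 × 0.7854 × 4 × 1 = 263.9 kips → 0.75 × 263.9 = 198 kips.
Bearing (1.2 l_c t F_u ≤ 2.4 d t F_u): upper limit = 2.4·1·0.25·65 = 39 kips.
  Edge l_c = 1.625 − 1.125/2 = 1.062 → r_n = 20.72 kips; interior l_c = 3.375 − 1.125 = 2.25 → r_n = 39 kips.
  R_n,bearing = 1·20.72 + 3·39 = 137.7 kips → 0.75 × 137.7 = 103 kips.
Bearing governs: 103 kips.

103 kips (bearing governs)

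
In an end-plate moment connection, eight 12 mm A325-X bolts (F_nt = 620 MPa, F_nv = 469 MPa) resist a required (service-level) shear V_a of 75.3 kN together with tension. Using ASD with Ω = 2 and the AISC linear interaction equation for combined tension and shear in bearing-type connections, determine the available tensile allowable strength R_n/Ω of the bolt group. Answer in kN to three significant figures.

A_b = π·12²/4 = 113.1 mm²; f_rv = 75.3 × 1000 / (8 × 113.1) = 83.22 MPa.
F'_nt = 1.3 F_nt − (Ω F_nt / F_nv) f_rv = 1.3·620 − (2·620/469)·83.22 = 586 MPa, capped at F_nt → F'_nt = 586 MPa.
R_n = F'_nt · A_b · n = 586 × 113.1 × 8 / 1000 = 530.2 kN.
Allowable strength R_n/Ω = 530.2 / 2 = 265 kN.

265 kN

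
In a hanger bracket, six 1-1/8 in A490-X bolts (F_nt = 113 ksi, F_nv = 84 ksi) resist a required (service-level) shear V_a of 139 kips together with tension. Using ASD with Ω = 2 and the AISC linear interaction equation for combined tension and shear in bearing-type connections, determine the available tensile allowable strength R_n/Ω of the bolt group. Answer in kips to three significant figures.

251 kips

A_b = π·1.125²/4 = 0.994 in²; f_rv = 139 / (6 × 0.994) = 23.31 ksi.
F'_nt = 1.3 F_nt − (Ω F_nt / F_nv) f_rv = 1.3·113 − (2·113/84)·23.31 = 84.2 ksi, capped at F_nt → F'_nt = 84.2 ksi.
R_n = F'_nt · A_b · n = 84.2 × 0.994 × 6 = 502.2 kips.
Allowable strength R_n/Ω = 502.2 / 2 = 251 kips.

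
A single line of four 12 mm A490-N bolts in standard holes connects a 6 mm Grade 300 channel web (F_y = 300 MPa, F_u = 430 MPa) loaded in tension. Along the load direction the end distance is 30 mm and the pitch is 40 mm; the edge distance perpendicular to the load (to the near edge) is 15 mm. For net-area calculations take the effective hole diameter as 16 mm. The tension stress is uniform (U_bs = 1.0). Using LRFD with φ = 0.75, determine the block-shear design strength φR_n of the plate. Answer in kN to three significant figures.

Shear plane L_v = 30 + 3·40 = 150 mm; A_gv = 150 × 6 = 900 mm².
A_nv = (150 − 3.5·16) × 6 = 564 mm².
A_nt = (15 − 0.5·16) × 6 = 42 mm².
0.6 F_u A_nv = 145.5 kN; 0.6 F_y A_gv = 162 kN → shear rupture governs the shear term.
R_n = 145.5 + 1.0 × 430 × 42 / 1000 = 163.6 kN.
Design strength φR_n = 0.75 × 163.6 = 123 kN.

123 kN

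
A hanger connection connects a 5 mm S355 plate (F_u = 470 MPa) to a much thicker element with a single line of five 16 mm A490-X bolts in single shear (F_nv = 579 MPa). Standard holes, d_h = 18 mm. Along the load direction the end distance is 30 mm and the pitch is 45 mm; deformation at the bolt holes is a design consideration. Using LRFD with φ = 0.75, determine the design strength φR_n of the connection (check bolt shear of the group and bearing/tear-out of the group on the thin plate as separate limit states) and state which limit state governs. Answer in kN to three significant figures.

Bolt shear: A_b = π·16²/4 = 201.1 mm²; R_n = 579 × 201.1 × 5 × 1 / 1000 = 582.1 kN → 0.75 × 582.1 = 437 kN.
Bearing (1.2 l_c t F_u ≤ 2.4 d t F_u): upper limit = 2.4·16·5·470 / 1000 = 90.24 kN.
  Edge l_c = 30 − 18/2 = 21 → r_n = 59.22 kN; interior l_c = 45 − 18 = 27 → r_n = 76.14 kN.
  R_n,bearing = 1·59.22 + 4·76.14 = 363.8 kN → 0.75 × 363.8 = 273 kN.
Bearing governs: 273 kN.

273 kN (bearing governs)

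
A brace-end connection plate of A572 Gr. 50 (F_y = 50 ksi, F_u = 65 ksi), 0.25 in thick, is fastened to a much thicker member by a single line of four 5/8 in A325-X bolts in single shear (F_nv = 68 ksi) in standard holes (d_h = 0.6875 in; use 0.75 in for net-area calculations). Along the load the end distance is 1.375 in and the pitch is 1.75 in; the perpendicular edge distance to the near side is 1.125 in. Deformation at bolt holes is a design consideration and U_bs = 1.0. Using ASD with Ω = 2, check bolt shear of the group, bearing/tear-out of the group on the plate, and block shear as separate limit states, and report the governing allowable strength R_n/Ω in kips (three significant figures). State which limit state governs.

25.6 kips (block shear governs)

Bolt shear: A_b = π·0.625²/4 = 0.3068 in²; R_n = 68 × 0.3068 × 4 × 1 = 83.45 kips → 83.45 / 2 = 41.7 kips.
Bearing: edge l_c = 1.031, r_n = 20.11 kips; interior l_c = 1.062, r_n = 20.72 kips; R_n = 20.11 + 3·20.72 = 82.27 kips → 41.1 kips.
Block shear: A_gv = 1.656, A_nv = 1, A_nt = 0.1875 in²; R_n = min(0.6F_uA_nv, 0.6F_yA_gv) + U_bs·F_u·A_nt = 51.19 kips → 25.6 kips.
Block shear governs: 25.6 kips.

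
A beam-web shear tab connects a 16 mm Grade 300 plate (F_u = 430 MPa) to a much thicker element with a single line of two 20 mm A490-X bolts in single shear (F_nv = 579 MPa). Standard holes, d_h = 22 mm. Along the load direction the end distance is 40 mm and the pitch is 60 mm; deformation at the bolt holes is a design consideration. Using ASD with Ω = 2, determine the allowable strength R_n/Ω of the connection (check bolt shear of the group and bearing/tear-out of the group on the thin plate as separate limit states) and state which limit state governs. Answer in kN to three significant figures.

Bolt shear: A_b = π·20²/4 = 314.2 mm²; R_n = 579 × 314.2 × 2 × 1 / 1000 = 363.8 kN → 363.8 / 2 = 182 kN.
Bearing (1.2 l_c t F_u ≤ 2.4 d t F_u): upper limit = 2.4·20·16·430 / 1000 = 330.2 kN.
  Edge l_c = 40 − 22/2 = 29 → r_n = 239.4 kN; interior l_c = 60 − 22 = 38 → r_n = 313.7 kN.
  R_n,bearing = 1·239.4 + 1·313.7 = 553.2 kN → 553.2 / 2 = 277 kN.
Bolt shear governs: 182 kN.

182 kN (bolt shear governs)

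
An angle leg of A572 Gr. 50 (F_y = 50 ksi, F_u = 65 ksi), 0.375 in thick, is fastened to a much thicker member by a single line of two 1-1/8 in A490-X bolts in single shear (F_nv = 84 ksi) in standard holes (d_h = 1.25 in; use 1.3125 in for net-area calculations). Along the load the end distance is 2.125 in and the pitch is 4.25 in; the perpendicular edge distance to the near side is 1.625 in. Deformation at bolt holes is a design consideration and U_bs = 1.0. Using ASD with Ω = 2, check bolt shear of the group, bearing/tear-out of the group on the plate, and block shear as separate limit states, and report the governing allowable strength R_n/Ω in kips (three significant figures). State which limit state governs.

Bolt shear: A_b = π·1.125²/4 = 0.994 in²; R_n = 84 × 0.994 × 2 × 1 = 167 kips → 167 / 2 = 83.5 kips.
Bearing: edge l_c = 1.5, r_n = 43.87 kips; interior l_c = 3, r_n = 65.81 kips; R_n = 43.87 + 1·65.81 = 109.7 kips → 54.8 kips.
Block shear: A_gv = 2.391, A_nv = 1.652, A_nt = 0.3633 in²; R_n = min(0.6F_uA_nv, 0.6F_yA_gv) + U_bs·F_u·A_nt = 88.05 kips → 44 kips.
Block shear governs: 44 kips.

44 kips (block shear governs)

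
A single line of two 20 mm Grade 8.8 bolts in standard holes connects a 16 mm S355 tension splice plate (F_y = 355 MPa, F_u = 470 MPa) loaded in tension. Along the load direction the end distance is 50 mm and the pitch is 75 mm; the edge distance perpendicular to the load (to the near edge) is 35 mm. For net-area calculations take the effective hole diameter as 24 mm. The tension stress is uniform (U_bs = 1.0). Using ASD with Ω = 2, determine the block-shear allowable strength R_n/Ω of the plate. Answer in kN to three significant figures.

Shear plane L_v = 50 + 1·75 = 125 mm; A_gv = 125 × 16 = 2000 mm².
A_nv = (125 − 1.5·24) × 16 = 1424 mm².
A_nt = (35 − 0.5·24) × 16 = 368 mm².
0.6 F_u A_nv = 401.6 kN; 0.6 F_y A_gv = 426 kN → shear rupture governs the shear term.
R_n = 401.6 + 1.0 × 470 × 368 / 1000 = 574.5 kN.
Allowable strength R_n/Ω = 574.5 / 2 = 287 kN.

287 kN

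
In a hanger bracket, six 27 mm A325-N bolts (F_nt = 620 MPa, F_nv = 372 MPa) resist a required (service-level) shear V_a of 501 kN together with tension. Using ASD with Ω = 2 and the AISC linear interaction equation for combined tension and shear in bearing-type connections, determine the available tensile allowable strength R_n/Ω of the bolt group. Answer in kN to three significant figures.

549 kN

A_b = π·27²/4 = 572.6 mm²; f_rv = 501 × 1000 / (6 × 572.6) = 145.8 MPa.
F'_nt = 1.3 F_nt − (Ω F_nt / F_nv) f_rv = 1.3·620 − (2·620/372)·145.8 = 319.9 MPa, capped at F_nt → F'_nt = 319.9 MPa.
R_n = F'_nt · A_b · n = 319.9 × 572.6 × 6 / 1000 = 1099 kN.
Allowable strength R_n/Ω = 1099 / 2 = 549 kN.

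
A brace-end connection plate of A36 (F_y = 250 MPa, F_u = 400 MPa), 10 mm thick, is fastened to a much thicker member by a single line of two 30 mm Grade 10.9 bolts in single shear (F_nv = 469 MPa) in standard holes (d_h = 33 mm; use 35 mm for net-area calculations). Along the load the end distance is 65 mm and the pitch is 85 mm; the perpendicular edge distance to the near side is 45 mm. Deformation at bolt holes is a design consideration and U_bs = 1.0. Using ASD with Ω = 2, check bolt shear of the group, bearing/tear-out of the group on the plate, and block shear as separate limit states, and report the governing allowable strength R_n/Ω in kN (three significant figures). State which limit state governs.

Bolt shear: A_b = π·30²/4 = 706.9 mm²; R_n = 469 × 706.9 × 2 × 1 / 1000 = 663 kN → 663 / 2 = 332 kN.
Bearing: edge l_c = 48.5, r_n = 232.8 kN; interior l_c = 52, r_n = 249.6 kN; R_n = 232.8 + 1·249.6 = 482.4 kN → 241 kN.
Block shear: A_gv = 1500, A_nv = 975, A_nt = 275 mm²; R_n = min(0.6F_uA_nv, 0.6F_yA_gv) + U_bs·F_u·A_nt = 335 kN → 168 kN.
Block shear governs: 168 kN.

168 kN (block shear governs)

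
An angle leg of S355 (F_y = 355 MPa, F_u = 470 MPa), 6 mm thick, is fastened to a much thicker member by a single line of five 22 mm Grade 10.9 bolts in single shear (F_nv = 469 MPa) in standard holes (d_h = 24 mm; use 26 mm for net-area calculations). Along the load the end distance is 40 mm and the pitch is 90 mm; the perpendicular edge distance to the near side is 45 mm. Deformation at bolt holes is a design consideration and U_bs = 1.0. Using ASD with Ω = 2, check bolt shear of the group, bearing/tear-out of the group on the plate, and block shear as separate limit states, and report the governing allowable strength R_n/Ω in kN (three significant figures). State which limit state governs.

285 kN (block shear governs)

Bolt shear: A_b = π·22²/4 = 380.1 mm²; R_n = 469 × 380.1 × 5 × 1 / 1000 = 891.4 kN → 891.4 / 2 = 446 kN.
Bearing: edge l_c = 28, r_n = 94.75 kN; interior l_c = 66, r_n = 148.9 kN; R_n = 94.75 + 4·148.9 = 690.3 kN → 345 kN.
Block shear: A_gv = 2400, A_nv = 1698, A_nt = 192 mm²; R_n = min(0.6F_uA_nv, 0.6F_yA_gv) + U_bs·F_u·A_nt = 569.1 kN → 285 kN.
Block shear governs: 285 kN.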